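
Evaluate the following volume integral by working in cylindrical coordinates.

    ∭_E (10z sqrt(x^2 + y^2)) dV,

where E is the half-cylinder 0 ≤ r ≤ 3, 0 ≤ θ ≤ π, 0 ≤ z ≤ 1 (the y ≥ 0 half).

In cylindrical coordinates, x = r cos(θ), y = r sin(θ), z = z, and dV = r dr dθ dz.

The integrand becomes 10r z, so

    ∭_E (10z sqrt(x^2 + y^2)) dV = ∫_{0}^{π} ∫_{0}^{3} ∫_{0}^{1} (10r z) · r dz dr dθ.

Inner (z): 5r^2.
Middle (r from 0 to 3): 45.
Outer (θ): 45π.

Therefore the triple integral equals 45π.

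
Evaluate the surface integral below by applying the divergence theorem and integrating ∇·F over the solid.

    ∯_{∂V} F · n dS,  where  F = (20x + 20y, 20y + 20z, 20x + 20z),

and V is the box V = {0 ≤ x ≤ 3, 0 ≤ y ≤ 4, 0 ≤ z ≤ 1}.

By the divergence theorem,

    ∯_{∂V} F · n dS = ∭_V (∇ · F) dV.

Compute the divergence:
    ∇ · F = ∂F_x/∂x + ∂F_y/∂y + ∂F_z/∂z = 20 + 20 + 20 = 60.

V is a rectangular box, so dV = dx dy dz with 0 ≤ x ≤ 3, 0 ≤ y ≤ 4, 0 ≤ z ≤ 1.

Integrate (60) over V as an iterated integral:

    ∭_V (∇·F) dV = ∫_0^{3} ∫_0^{4} ∫_0^{1} (60) dz dy dx.

Inner (z from 0 to 1): 60.
Middle (y from 0 to 4): 240.
Outer (x from 0 to 3): 720.

Therefore ∯_{∂V} F · n dS = 720.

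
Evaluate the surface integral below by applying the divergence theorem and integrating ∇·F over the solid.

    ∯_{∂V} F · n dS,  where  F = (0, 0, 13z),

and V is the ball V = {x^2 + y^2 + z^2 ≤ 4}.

By the divergence theorem,

    ∯_{∂V} F · n dS = ∭_V (∇ · F) dV.

Compute the divergence:
    ∇ · F = ∂F_x/∂x + ∂F_y/∂y + ∂F_z/∂z = 0 + 0 + 13 = 13.

In spherical coordinates, x = ρ sin(φ) cos(θ), y = ρ sin(φ) sin(θ), z = ρ cos(φ), dV = ρ^2 sin(φ) dρ dφ dθ, with 0 ≤ ρ ≤ 2, 0 ≤ φ ≤ π, 0 ≤ θ ≤ 2π.

The integrand, after substitution and multiplying by the volume element, becomes (13) · ρ^2 sin(φ), so

    ∭_V (∇·F) dV = ∫_0^{2π} ∫_0^{π} ∫_0^{2} (13) · ρ^2 sin(φ) dρ dφ dθ.

Inner (ρ from 0 to 2): 104sin(φ)/3.
Middle (φ from 0 to π): 208/3.
Outer (θ from 0 to 2π): 416π/3.

Therefore ∯_{∂V} F · n dS = 416π/3.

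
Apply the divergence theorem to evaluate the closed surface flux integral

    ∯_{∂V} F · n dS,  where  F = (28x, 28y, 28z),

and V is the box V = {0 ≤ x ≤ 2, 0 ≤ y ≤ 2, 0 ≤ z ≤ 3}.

By the divergence theorem,

    ∯_{∂V} F · n dS = ∭_V (∇ · F) dV.

Compute the divergence:
    ∇ · F = ∂F_x/∂x + ∂F_y/∂y + ∂F_z/∂z = 28 + 28 + 28 = 84.

V is a rectangular box, so dV = dx dy dz with 0 ≤ x ≤ 2, 0 ≤ y ≤ 2, 0 ≤ z ≤ 3.

Integrate (84) over V as an iterated integral:

    ∭_V (∇·F) dV = ∫_0^{2} ∫_0^{2} ∫_0^{3} (84) dz dy dx.

Inner (z from 0 to 3): 252.
Middle (y from 0 to 2): 504.
Outer (x from 0 to 2): 1008.

Therefore ∯_{∂V} F · n dS = 1008.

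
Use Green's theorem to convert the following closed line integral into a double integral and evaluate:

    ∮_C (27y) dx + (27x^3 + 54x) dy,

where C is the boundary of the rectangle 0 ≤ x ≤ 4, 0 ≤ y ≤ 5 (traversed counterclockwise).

Green's theorem converts the closed line integral into a double integral over the enclosed region D:

    ∮_C P dx + Q dy = ∬_D (∂Q/∂x - ∂P/∂y) dA.

Here P = 27y, Q = 27x^3 + 54x, so

    ∂Q/∂x = 81x^2 + 54,    ∂P/∂y = 27,
    ∂Q/∂x - ∂P/∂y = 81x^2 + 27.

D is the region 0 ≤ x ≤ 4, 0 ≤ y ≤ 5. Evaluating the double integral:

    ∬_D (81x^2 + 27) dA = ∫_0^{4} ∫_0^{5} (81x^2 + 27) dy dx.

Inner (y from 0 to 5): 405x^2 + 135.
Outer (x from 0 to 4): 9180.

Therefore ∮_C P dx + Q dy = 9180.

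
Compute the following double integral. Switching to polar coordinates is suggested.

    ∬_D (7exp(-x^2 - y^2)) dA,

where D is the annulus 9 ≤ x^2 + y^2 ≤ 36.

The region D is 3 ≤ r ≤ 6, 0 ≤ θ ≤ 2π in polar coordinates, where x = r cos(θ), y = r sin(θ), and dA = r dr dθ.

Under the substitution, the integrand becomes 7exp(-r^2), so

    ∬_D (7exp(-x^2 - y^2)) dA = ∫_{0}^{2π} ∫_{3}^{6} (7exp(-r^2)) · r dr dθ.

Inner integral (in r): ∫_{3}^{6} (7exp(-r^2)) · r dr = -(7 - 7exp(27))exp(-36)/2.

Outer integral (in θ): ∫_{0}^{2π} (-(7 - 7exp(27))exp(-36)/2) dθ = -7π (1 - exp(27))exp(-36).

Therefore ∬_D (7exp(-x^2 - y^2)) dA = -7π (1 - exp(27))exp(-36).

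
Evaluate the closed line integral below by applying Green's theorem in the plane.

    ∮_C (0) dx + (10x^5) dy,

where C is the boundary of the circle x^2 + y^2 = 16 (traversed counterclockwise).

Green's theorem converts the closed line integral into a double integral over the enclosed region D:

    ∮_C P dx + Q dy = ∬_D (∂Q/∂x - ∂P/∂y) dA.

Here P = 0, Q = 10x^5, so

    ∂Q/∂x = 50x^4,    ∂P/∂y = 0,
    ∂Q/∂x - ∂P/∂y = 50x^4.

D is the region x^2 + y^2 ≤ 16. Evaluating the double integral:

In polar coordinates (x = r cos θ, y = r sin θ, dA = r dr dθ) the integrand becomes 50r^4cos(θ)^4, so

    ∬_D (50x^4) dA = ∫_0^{2π} ∫_0^{4} (50r^4cos(θ)^4) · r dr dθ.

Inner (r from 0 to 4): 102400cos(θ)^4/3.
Outer (θ from 0 to 2π): 25600π.

Therefore ∮_C P dx + Q dy = 25600π.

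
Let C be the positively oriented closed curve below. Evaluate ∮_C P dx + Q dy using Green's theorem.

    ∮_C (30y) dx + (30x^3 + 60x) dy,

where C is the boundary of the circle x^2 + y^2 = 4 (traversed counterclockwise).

Green's theorem converts the closed line integral into a double integral over the enclosed region D:

    ∮_C P dx + Q dy = ∬_D (∂Q/∂x - ∂P/∂y) dA.

Here P = 30y, Q = 30x^3 + 60x, so

    ∂Q/∂x = 90x^2 + 60,    ∂P/∂y = 30,
    ∂Q/∂x - ∂P/∂y = 90x^2 + 30.

D is the region x^2 + y^2 ≤ 4. Evaluating the double integral:

In polar coordinates (x = r cos θ, y = r sin θ, dA = r dr dθ) the integrand becomes 90r^2cos(θ)^2 + 30, so

    ∬_D (90x^2 + 30) dA = ∫_0^{2π} ∫_0^{2} (90r^2cos(θ)^2 + 30) · r dr dθ.

Inner (r from 0 to 2): 360cos(θ)^2 + 60.
Outer (θ from 0 to 2π): 480π.

Therefore ∮_C P dx + Q dy = 480π.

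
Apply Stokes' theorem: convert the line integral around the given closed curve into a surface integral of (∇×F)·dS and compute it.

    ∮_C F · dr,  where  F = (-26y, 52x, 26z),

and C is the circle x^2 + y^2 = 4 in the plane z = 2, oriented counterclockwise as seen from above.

Let S be the flat disk x^2 + y^2 ≤ 4 in the plane z = 2, with upward unit normal n̂ = ẑ. By Stokes' theorem,

    ∮_C F · dr = ∬_S (∇ × F) · n̂ dS = ∬_D (curl F)_z dA,

where D is the disk x^2 + y^2 ≤ 4.

Compute the curl of F = (-26y, 52x, 26z):
    (∇ × F)_x = ∂F_z/∂y - ∂F_y/∂z = 0,
    (∇ × F)_y = ∂F_x/∂z - ∂F_z/∂x = 0,
    (∇ × F)_z = ∂F_y/∂x - ∂F_x/∂y = 78.

On z = 2, (curl F)_z = 78.

Convert to polar (x = r cos θ, y = r sin θ, dA = r dr dθ); the integrand becomes 78, so

    ∬_D (curl F)_z dA = ∫_0^{2π} ∫_0^{2} (78) · r dr dθ.

Inner (r from 0 to 2): 156.
Outer (θ from 0 to 2π): 312π.

Therefore ∮_C F · dr = 312π.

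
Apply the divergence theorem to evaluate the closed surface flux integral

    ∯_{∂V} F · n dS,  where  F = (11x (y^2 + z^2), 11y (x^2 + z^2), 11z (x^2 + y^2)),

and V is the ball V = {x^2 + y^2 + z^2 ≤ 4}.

By the divergence theorem,

    ∯_{∂V} F · n dS = ∭_V (∇ · F) dV.

Compute the divergence:
    ∇ · F = ∂F_x/∂x + ∂F_y/∂y + ∂F_z/∂z = 11y^2 + 11z^2 + 11x^2 + 11z^2 + 11x^2 + 11y^2 = 22x^2 + 22y^2 + 22z^2.

In spherical coordinates, x = ρ sin(φ) cos(θ), y = ρ sin(φ) sin(θ), z = ρ cos(φ), dV = ρ^2 sin(φ) dρ dφ dθ, with 0 ≤ ρ ≤ 2, 0 ≤ φ ≤ π, 0 ≤ θ ≤ 2π.

The integrand, after substitution and multiplying by the volume element, becomes (22ρ^2) · ρ^2 sin(φ), so

    ∭_V (∇·F) dV = ∫_0^{2π} ∫_0^{π} ∫_0^{2} (22ρ^2) · ρ^2 sin(φ) dρ dφ dθ.

Inner (ρ from 0 to 2): 704sin(φ)/5.
Middle (φ from 0 to π): 1408/5.
Outer (θ from 0 to 2π): 2816π/5.

Therefore ∯_{∂V} F · n dS = 2816π/5.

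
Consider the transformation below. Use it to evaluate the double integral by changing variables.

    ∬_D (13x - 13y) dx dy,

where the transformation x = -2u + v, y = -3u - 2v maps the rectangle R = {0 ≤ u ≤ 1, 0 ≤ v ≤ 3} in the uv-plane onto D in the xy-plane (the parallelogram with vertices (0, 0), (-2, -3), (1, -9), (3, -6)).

Compute the Jacobian determinant of (x, y) with respect to (u, v):

    ∂(x,y)/∂(u,v) = | -2  1 | = (-2)(-2) - (1)(-3) = 7.
                   | -3  -2 |

Its absolute value is |J| = 7 (the area scaling factor).

Substituting x = -2u + v, y = -3u - 2v into the integrand,

    13x - 13y → 13u + 39v,

so the integral becomes

    ∬_R (13u + 39v) · |J| du dv = ∫_0^1 ∫_0^3 (91u + 273v) dv du.

Inner (v): 273u + 2457/2.
Outer (u): 1365.

Therefore ∬_D (13x - 13y) dx dy = 1365.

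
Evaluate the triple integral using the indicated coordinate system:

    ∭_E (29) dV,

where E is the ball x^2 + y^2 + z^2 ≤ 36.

In spherical coordinates, x = ρ sin(φ) cos(θ), y = ρ sin(φ) sin(θ), z = ρ cos(φ), and dV = ρ^2 sin(φ) dρ dφ dθ.

The integrand becomes 29, so

    ∭_E (29) dV = ∫_{0}^{2π} ∫_{0}^{π} ∫_{0}^{6} (29) · ρ^2 sin(φ) dρ dφ dθ.

Inner (ρ): 2088sin(φ).
Middle (φ): 4176.
Outer (θ): 8352π.

Therefore the triple integral equals 8352π.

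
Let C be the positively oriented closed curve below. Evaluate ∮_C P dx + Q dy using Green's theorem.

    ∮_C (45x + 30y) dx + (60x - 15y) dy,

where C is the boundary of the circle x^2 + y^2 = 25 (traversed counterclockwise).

Green's theorem converts the closed line integral into a double integral over the enclosed region D:

    ∮_C P dx + Q dy = ∬_D (∂Q/∂x - ∂P/∂y) dA.

Here P = 45x + 30y, Q = 60x - 15y, so

    ∂Q/∂x = 60,    ∂P/∂y = 30,
    ∂Q/∂x - ∂P/∂y = 30.

D is the region x^2 + y^2 ≤ 25. Evaluating the double integral:

In polar coordinates (x = r cos θ, y = r sin θ, dA = r dr dθ) the integrand becomes 30, so

    ∬_D (30) dA = ∫_0^{2π} ∫_0^{5} (30) · r dr dθ.

Inner (r from 0 to 5): 375.
Outer (θ from 0 to 2π): 750π.

Therefore ∮_C P dx + Q dy = 750π.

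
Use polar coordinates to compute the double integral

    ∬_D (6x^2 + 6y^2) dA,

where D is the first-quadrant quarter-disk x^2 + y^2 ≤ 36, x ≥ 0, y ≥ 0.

The region D is 0 ≤ r ≤ 6, 0 ≤ θ ≤ π/2 in polar coordinates, where x = r cos(θ), y = r sin(θ), and dA = r dr dθ.

Under the substitution, the integrand becomes 6r^2, so

    ∬_D (6x^2 + 6y^2) dA = ∫_{0}^{π/2} ∫_{0}^{6} (6r^2) · r dr dθ.

Inner integral (in r): ∫_{0}^{6} (6r^2) · r dr = 1944.

Outer integral (in θ): ∫_{0}^{π/2} (1944) dθ = 972π.

Therefore ∬_D (6x^2 + 6y^2) dA = 972π.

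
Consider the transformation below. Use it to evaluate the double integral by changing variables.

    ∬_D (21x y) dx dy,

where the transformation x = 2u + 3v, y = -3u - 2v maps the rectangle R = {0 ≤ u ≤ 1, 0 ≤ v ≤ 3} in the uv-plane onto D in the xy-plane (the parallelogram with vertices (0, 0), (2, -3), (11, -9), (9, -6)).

Compute the Jacobian determinant of (x, y) with respect to (u, v):

    ∂(x,y)/∂(u,v) = | 2  3 | = (2)(-2) - (3)(-3) = 5.
                   | -3  -2 |

Its absolute value is |J| = 5 (the area scaling factor).

Substituting x = 2u + 3v, y = -3u - 2v into the integrand,

    21x y → -126u^2 - 273u v - 126v^2,

so the integral becomes

    ∬_R (-126u^2 - 273u v - 126v^2) · |J| du dv = ∫_0^1 ∫_0^3 (-630u^2 - 1365u v - 630v^2) dv du.

Inner (v): -1890u^2 - 12285u/2 - 5670.
Outer (u): -37485/4.

Therefore ∬_D (21x y) dx dy = -37485/4.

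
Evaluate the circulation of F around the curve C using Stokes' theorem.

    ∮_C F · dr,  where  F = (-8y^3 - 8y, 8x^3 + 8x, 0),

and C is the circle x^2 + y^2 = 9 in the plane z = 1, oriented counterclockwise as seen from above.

Let S be the flat disk x^2 + y^2 ≤ 9 in the plane z = 1, with upward unit normal n̂ = ẑ. By Stokes' theorem,

    ∮_C F · dr = ∬_S (∇ × F) · n̂ dS = ∬_D (curl F)_z dA,

where D is the disk x^2 + y^2 ≤ 9.

Compute the curl of F = (-8y^3 - 8y, 8x^3 + 8x, 0):
    (∇ × F)_x = ∂F_z/∂y - ∂F_y/∂z = 0,
    (∇ × F)_y = ∂F_x/∂z - ∂F_z/∂x = 0,
    (∇ × F)_z = ∂F_y/∂x - ∂F_x/∂y = 24x^2 + 24y^2 + 16.

On z = 1, (curl F)_z = 24x^2 + 24y^2 + 16.

Convert to polar (x = r cos θ, y = r sin θ, dA = r dr dθ); the integrand becomes 24r^2 + 16, so

    ∬_D (curl F)_z dA = ∫_0^{2π} ∫_0^{3} (24r^2 + 16) · r dr dθ.

Inner (r from 0 to 3): 558.
Outer (θ from 0 to 2π): 1116π.

Therefore ∮_C F · dr = 1116π.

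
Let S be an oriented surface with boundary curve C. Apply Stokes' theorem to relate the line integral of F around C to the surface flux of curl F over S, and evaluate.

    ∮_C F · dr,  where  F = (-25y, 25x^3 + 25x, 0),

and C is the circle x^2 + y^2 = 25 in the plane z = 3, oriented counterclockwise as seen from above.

Let S be the flat disk x^2 + y^2 ≤ 25 in the plane z = 3, with upward unit normal n̂ = ẑ. By Stokes' theorem,

    ∮_C F · dr = ∬_S (∇ × F) · n̂ dS = ∬_D (curl F)_z dA,

where D is the disk x^2 + y^2 ≤ 25.

Compute the curl of F = (-25y, 25x^3 + 25x, 0):
    (∇ × F)_x = ∂F_z/∂y - ∂F_y/∂z = 0,
    (∇ × F)_y = ∂F_x/∂z - ∂F_z/∂x = 0,
    (∇ × F)_z = ∂F_y/∂x - ∂F_x/∂y = 75x^2 + 50.

On z = 3, (curl F)_z = 75x^2 + 50.

Convert to polar (x = r cos θ, y = r sin θ, dA = r dr dθ); the integrand becomes 75r^2cos(θ)^2 + 50, so

    ∬_D (curl F)_z dA = ∫_0^{2π} ∫_0^{5} (75r^2cos(θ)^2 + 50) · r dr dθ.

Inner (r from 0 to 5): 46875cos(θ)^2/4 + 625.
Outer (θ from 0 to 2π): 51875π/4.

Therefore ∮_C F · dr = 51875π/4.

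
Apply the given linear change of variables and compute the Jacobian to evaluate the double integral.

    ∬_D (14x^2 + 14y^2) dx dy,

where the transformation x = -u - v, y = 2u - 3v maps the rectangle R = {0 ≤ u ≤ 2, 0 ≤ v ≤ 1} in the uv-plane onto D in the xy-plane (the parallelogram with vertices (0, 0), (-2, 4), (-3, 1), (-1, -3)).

Compute the Jacobian determinant of (x, y) with respect to (u, v):

    ∂(x,y)/∂(u,v) = | -1  -1 | = (-1)(-3) - (-1)(2) = 5.
                   | 2  -3 |

Its absolute value is |J| = 5 (the area scaling factor).

Substituting x = -u - v, y = 2u - 3v into the integrand,

    14x^2 + 14y^2 → 70u^2 - 140u v + 140v^2,

so the integral becomes

    ∬_R (70u^2 - 140u v + 140v^2) · |J| du dv = ∫_0^2 ∫_0^1 (350u^2 - 700u v + 700v^2) dv du.

Inner (v): 350u^2 - 350u + 700/3.
Outer (u): 700.

Therefore ∬_D (14x^2 + 14y^2) dx dy = 700.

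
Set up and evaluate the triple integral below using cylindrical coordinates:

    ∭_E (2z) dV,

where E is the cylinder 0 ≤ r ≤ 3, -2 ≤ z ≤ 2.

In cylindrical coordinates, x = r cos(θ), y = r sin(θ), z = z, and dV = r dr dθ dz.

The integrand becomes 2z, so

    ∭_E (2z) dV = ∫_{0}^{2π} ∫_{0}^{3} ∫_{-2}^{2} (2z) · r dz dr dθ.

Inner (z): 0.
Middle (r from 0 to 3): 0.
Outer (θ): 0.

Therefore the triple integral equals 0.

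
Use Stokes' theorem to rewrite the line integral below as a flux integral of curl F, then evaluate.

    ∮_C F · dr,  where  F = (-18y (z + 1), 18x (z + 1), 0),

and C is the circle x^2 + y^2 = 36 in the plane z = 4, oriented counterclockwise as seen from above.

Let S be the flat disk x^2 + y^2 ≤ 36 in the plane z = 4, with upward unit normal n̂ = ẑ. By Stokes' theorem,

    ∮_C F · dr = ∬_S (∇ × F) · n̂ dS = ∬_D (curl F)_z dA,

where D is the disk x^2 + y^2 ≤ 36.

Compute the curl of F = (-18y (z + 1), 18x (z + 1), 0):
    (∇ × F)_x = ∂F_z/∂y - ∂F_y/∂z = -18x,
    (∇ × F)_y = ∂F_x/∂z - ∂F_z/∂x = -18y,
    (∇ × F)_z = ∂F_y/∂x - ∂F_x/∂y = 36z + 36.

On z = 4, (curl F)_z = 180.

Convert to polar (x = r cos θ, y = r sin θ, dA = r dr dθ); the integrand becomes 180, so

    ∬_D (curl F)_z dA = ∫_0^{2π} ∫_0^{6} (180) · r dr dθ.

Inner (r from 0 to 6): 3240.
Outer (θ from 0 to 2π): 6480π.

Therefore ∮_C F · dr = 6480π.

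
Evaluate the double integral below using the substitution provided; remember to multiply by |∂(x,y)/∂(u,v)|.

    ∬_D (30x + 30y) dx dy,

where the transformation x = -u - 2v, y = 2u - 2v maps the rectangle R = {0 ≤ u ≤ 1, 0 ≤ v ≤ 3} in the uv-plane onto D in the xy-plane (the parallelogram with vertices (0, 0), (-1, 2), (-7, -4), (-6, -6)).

Compute the Jacobian determinant of (x, y) with respect to (u, v):

    ∂(x,y)/∂(u,v) = | -1  -2 | = (-1)(-2) - (-2)(2) = 6.
                   | 2  -2 |

Its absolute value is |J| = 6 (the area scaling factor).

Substituting x = -u - 2v, y = 2u - 2v into the integrand,

    30x + 30y → 30u - 120v,

so the integral becomes

    ∬_R (30u - 120v) · |J| du dv = ∫_0^1 ∫_0^3 (180u - 720v) dv du.

Inner (v): 540u - 3240.
Outer (u): -2970.

Therefore ∬_D (30x + 30y) dx dy = -2970.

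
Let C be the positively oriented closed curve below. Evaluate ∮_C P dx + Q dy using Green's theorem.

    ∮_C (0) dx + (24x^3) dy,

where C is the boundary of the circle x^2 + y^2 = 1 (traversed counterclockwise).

Green's theorem converts the closed line integral into a double integral over the enclosed region D:

    ∮_C P dx + Q dy = ∬_D (∂Q/∂x - ∂P/∂y) dA.

Here P = 0, Q = 24x^3, so

    ∂Q/∂x = 72x^2,    ∂P/∂y = 0,
    ∂Q/∂x - ∂P/∂y = 72x^2.

D is the region x^2 + y^2 ≤ 1. Evaluating the double integral:

In polar coordinates (x = r cos θ, y = r sin θ, dA = r dr dθ) the integrand becomes 72r^2cos(θ)^2, so

    ∬_D (72x^2) dA = ∫_0^{2π} ∫_0^{1} (72r^2cos(θ)^2) · r dr dθ.

Inner (r from 0 to 1): 18cos(θ)^2.
Outer (θ from 0 to 2π): 18π.

Therefore ∮_C P dx + Q dy = 18π.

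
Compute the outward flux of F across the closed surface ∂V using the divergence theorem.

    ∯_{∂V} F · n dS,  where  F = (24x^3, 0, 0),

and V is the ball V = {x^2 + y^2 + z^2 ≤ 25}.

By the divergence theorem,

    ∯_{∂V} F · n dS = ∭_V (∇ · F) dV.

Compute the divergence:
    ∇ · F = ∂F_x/∂x + ∂F_y/∂y + ∂F_z/∂z = 72x^2 + 0 + 0 = 72x^2.

In spherical coordinates, x = ρ sin(φ) cos(θ), y = ρ sin(φ) sin(θ), z = ρ cos(φ), dV = ρ^2 sin(φ) dρ dφ dθ, with 0 ≤ ρ ≤ 5, 0 ≤ φ ≤ π, 0 ≤ θ ≤ 2π.

The integrand, after substitution and multiplying by the volume element, becomes (72ρ^2sin(φ)^2cos(θ)^2) · ρ^2 sin(φ), so

    ∭_V (∇·F) dV = ∫_0^{2π} ∫_0^{π} ∫_0^{5} (72ρ^2sin(φ)^2cos(θ)^2) · ρ^2 sin(φ) dρ dφ dθ.

Inner (ρ from 0 to 5): 45000sin(φ)^3cos(θ)^2.
Middle (φ from 0 to π): 60000cos(θ)^2.
Outer (θ from 0 to 2π): 60000π.

Therefore ∯_{∂V} F · n dS = 60000π.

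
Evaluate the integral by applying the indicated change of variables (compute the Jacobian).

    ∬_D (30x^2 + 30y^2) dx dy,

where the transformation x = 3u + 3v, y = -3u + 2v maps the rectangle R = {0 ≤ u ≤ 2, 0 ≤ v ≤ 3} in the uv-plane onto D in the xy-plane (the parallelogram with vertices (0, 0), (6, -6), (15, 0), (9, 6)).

Compute the Jacobian determinant of (x, y) with respect to (u, v):

    ∂(x,y)/∂(u,v) = | 3  3 | = (3)(2) - (3)(-3) = 15.
                   | -3  2 |

Its absolute value is |J| = 15 (the area scaling factor).

Substituting x = 3u + 3v, y = -3u + 2v into the integrand,

    30x^2 + 30y^2 → 540u^2 + 180u v + 390v^2,

so the integral becomes

    ∬_R (540u^2 + 180u v + 390v^2) · |J| du dv = ∫_0^2 ∫_0^3 (8100u^2 + 2700u v + 5850v^2) dv du.

Inner (v): 24300u^2 + 12150u + 52650.
Outer (u): 194400.

Therefore ∬_D (30x^2 + 30y^2) dx dy = 194400.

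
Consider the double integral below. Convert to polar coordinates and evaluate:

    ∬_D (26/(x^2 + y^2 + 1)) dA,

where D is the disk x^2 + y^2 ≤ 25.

The region D is 0 ≤ r ≤ 5, 0 ≤ θ ≤ 2π in polar coordinates, where x = r cos(θ), y = r sin(θ), and dA = r dr dθ.

Under the substitution, the integrand becomes 26/(r^2 + 1), so

    ∬_D (26/(x^2 + y^2 + 1)) dA = ∫_{0}^{2π} ∫_{0}^{5} (26/(r^2 + 1)) · r dr dθ.

Inner integral (in r): ∫_{0}^{5} (26/(r^2 + 1)) · r dr = log(2481152873203736576).

Outer integral (in θ): ∫_{0}^{2π} (log(2481152873203736576)) dθ = 26π log(26).

Therefore ∬_D (26/(x^2 + y^2 + 1)) dA = 26π log(26).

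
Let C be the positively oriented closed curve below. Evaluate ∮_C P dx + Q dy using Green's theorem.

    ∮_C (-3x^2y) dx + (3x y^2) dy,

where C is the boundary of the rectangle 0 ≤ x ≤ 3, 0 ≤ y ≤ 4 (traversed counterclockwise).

Green's theorem converts the closed line integral into a double integral over the enclosed region D:

    ∮_C P dx + Q dy = ∬_D (∂Q/∂x - ∂P/∂y) dA.

Here P = -3x^2y, Q = 3x y^2, so

    ∂Q/∂x = 3y^2,    ∂P/∂y = -3x^2,
    ∂Q/∂x - ∂P/∂y = 3x^2 + 3y^2.

D is the region 0 ≤ x ≤ 3, 0 ≤ y ≤ 4. Evaluating the double integral:

    ∬_D (3x^2 + 3y^2) dA = ∫_0^{3} ∫_0^{4} (3x^2 + 3y^2) dy dx.

Inner (y from 0 to 4): 12x^2 + 64.
Outer (x from 0 to 3): 300.

Therefore ∮_C P dx + Q dy = 300.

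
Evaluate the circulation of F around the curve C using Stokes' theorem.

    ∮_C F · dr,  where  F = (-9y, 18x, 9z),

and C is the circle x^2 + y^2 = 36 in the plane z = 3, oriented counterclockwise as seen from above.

Let S be the flat disk x^2 + y^2 ≤ 36 in the plane z = 3, with upward unit normal n̂ = ẑ. By Stokes' theorem,

    ∮_C F · dr = ∬_S (∇ × F) · n̂ dS = ∬_D (curl F)_z dA,

where D is the disk x^2 + y^2 ≤ 36.

Compute the curl of F = (-9y, 18x, 9z):
    (∇ × F)_x = ∂F_z/∂y - ∂F_y/∂z = 0,
    (∇ × F)_y = ∂F_x/∂z - ∂F_z/∂x = 0,
    (∇ × F)_z = ∂F_y/∂x - ∂F_x/∂y = 27.

On z = 3, (curl F)_z = 27.

Convert to polar (x = r cos θ, y = r sin θ, dA = r dr dθ); the integrand becomes 27, so

    ∬_D (curl F)_z dA = ∫_0^{2π} ∫_0^{6} (27) · r dr dθ.

Inner (r from 0 to 6): 486.
Outer (θ from 0 to 2π): 972π.

Therefore ∮_C F · dr = 972π.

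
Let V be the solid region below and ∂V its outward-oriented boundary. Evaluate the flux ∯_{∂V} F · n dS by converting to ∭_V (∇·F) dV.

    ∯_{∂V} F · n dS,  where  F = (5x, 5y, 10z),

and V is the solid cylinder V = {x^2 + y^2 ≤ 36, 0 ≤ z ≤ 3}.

By the divergence theorem,

    ∯_{∂V} F · n dS = ∭_V (∇ · F) dV.

Compute the divergence:
    ∇ · F = ∂F_x/∂x + ∂F_y/∂y + ∂F_z/∂z = 5 + 5 + 10 = 20.

In cylindrical coordinates, x = r cos(θ), y = r sin(θ), z = z, dV = r dr dθ dz, with 0 ≤ r ≤ 6, 0 ≤ θ ≤ 2π, 0 ≤ z ≤ 3.

The integrand, after substitution and multiplying by the volume element, becomes (20) · r, so

    ∭_V (∇·F) dV = ∫_0^{2π} ∫_0^{6} ∫_0^{3} (20) · r dz dr dθ.

Inner (z from 0 to 3): 60r.
Middle (r from 0 to 6): 1080.
Outer (θ from 0 to 2π): 2160π.

Therefore ∯_{∂V} F · n dS = 2160π.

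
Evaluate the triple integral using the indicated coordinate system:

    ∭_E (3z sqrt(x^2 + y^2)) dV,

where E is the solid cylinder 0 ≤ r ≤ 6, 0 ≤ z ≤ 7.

In cylindrical coordinates, x = r cos(θ), y = r sin(θ), z = z, and dV = r dr dθ dz.

The integrand becomes 3r z, so

    ∭_E (3z sqrt(x^2 + y^2)) dV = ∫_{0}^{2π} ∫_{0}^{6} ∫_{0}^{7} (3r z) · r dz dr dθ.

Inner (z): 147r^2/2.
Middle (r from 0 to 6): 5292.
Outer (θ): 10584π.

Therefore the triple integral equals 10584π.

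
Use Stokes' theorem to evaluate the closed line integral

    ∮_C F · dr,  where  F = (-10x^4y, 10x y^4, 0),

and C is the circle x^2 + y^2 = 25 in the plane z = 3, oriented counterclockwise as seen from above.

Let S be the flat disk x^2 + y^2 ≤ 25 in the plane z = 3, with upward unit normal n̂ = ẑ. By Stokes' theorem,

    ∮_C F · dr = ∬_S (∇ × F) · n̂ dS = ∬_D (curl F)_z dA,

where D is the disk x^2 + y^2 ≤ 25.

Compute the curl of F = (-10x^4y, 10x y^4, 0):
    (∇ × F)_x = ∂F_z/∂y - ∂F_y/∂z = 0,
    (∇ × F)_y = ∂F_x/∂z - ∂F_z/∂x = 0,
    (∇ × F)_z = ∂F_y/∂x - ∂F_x/∂y = 10x^4 + 10y^4.

On z = 3, (curl F)_z = 10x^4 + 10y^4.

Convert to polar (x = r cos θ, y = r sin θ, dA = r dr dθ); the integrand becomes 10r^4(sin(θ)^4 + cos(θ)^4), so

    ∬_D (curl F)_z dA = ∫_0^{2π} ∫_0^{5} (10r^4(sin(θ)^4 + cos(θ)^4)) · r dr dθ.

Inner (r from 0 to 5): 78125sin(θ)^4/3 + 78125cos(θ)^4/3.
Outer (θ from 0 to 2π): 78125π/2.

Therefore ∮_C F · dr = 78125π/2.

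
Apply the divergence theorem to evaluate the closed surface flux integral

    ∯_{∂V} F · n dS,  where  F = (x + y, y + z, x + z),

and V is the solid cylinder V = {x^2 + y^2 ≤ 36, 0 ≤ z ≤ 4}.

By the divergence theorem,

    ∯_{∂V} F · n dS = ∭_V (∇ · F) dV.

Compute the divergence:
    ∇ · F = ∂F_x/∂x + ∂F_y/∂y + ∂F_z/∂z = 1 + 1 + 1 = 3.

In cylindrical coordinates, x = r cos(θ), y = r sin(θ), z = z, dV = r dr dθ dz, with 0 ≤ r ≤ 6, 0 ≤ θ ≤ 2π, 0 ≤ z ≤ 4.

The integrand, after substitution and multiplying by the volume element, becomes (3) · r, so

    ∭_V (∇·F) dV = ∫_0^{2π} ∫_0^{6} ∫_0^{4} (3) · r dz dr dθ.

Inner (z from 0 to 4): 12r.
Middle (r from 0 to 6): 216.
Outer (θ from 0 to 2π): 432π.

Therefore ∯_{∂V} F · n dS = 432π.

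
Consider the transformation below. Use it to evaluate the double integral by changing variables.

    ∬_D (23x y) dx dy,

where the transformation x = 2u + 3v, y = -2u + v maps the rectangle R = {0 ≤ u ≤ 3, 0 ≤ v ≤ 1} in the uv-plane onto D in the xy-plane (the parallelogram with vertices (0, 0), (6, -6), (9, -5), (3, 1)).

Compute the Jacobian determinant of (x, y) with respect to (u, v):

    ∂(x,y)/∂(u,v) = | 2  3 | = (2)(1) - (3)(-2) = 8.
                   | -2  1 |

Its absolute value is |J| = 8 (the area scaling factor).

Substituting x = 2u + 3v, y = -2u + v into the integrand,

    23x y → -92u^2 - 92u v + 69v^2,

so the integral becomes

    ∬_R (-92u^2 - 92u v + 69v^2) · |J| du dv = ∫_0^3 ∫_0^1 (-736u^2 - 736u v + 552v^2) dv du.

Inner (v): -736u^2 - 368u + 184.
Outer (u): -7728.

Therefore ∬_D (23x y) dx dy = -7728.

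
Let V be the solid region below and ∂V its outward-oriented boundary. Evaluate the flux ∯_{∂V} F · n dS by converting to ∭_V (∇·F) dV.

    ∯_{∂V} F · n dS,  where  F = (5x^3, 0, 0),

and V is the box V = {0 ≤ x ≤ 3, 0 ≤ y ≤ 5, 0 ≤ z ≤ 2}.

By the divergence theorem,

    ∯_{∂V} F · n dS = ∭_V (∇ · F) dV.

Compute the divergence:
    ∇ · F = ∂F_x/∂x + ∂F_y/∂y + ∂F_z/∂z = 15x^2 + 0 + 0 = 15x^2.

V is a rectangular box, so dV = dx dy dz with 0 ≤ x ≤ 3, 0 ≤ y ≤ 5, 0 ≤ z ≤ 2.

Integrate (15x^2) over V as an iterated integral:

    ∭_V (∇·F) dV = ∫_0^{3} ∫_0^{5} ∫_0^{2} (15x^2) dz dy dx.

Inner (z from 0 to 2): 30x^2.
Middle (y from 0 to 5): 150x^2.
Outer (x from 0 to 3): 1350.

Therefore ∯_{∂V} F · n dS = 1350.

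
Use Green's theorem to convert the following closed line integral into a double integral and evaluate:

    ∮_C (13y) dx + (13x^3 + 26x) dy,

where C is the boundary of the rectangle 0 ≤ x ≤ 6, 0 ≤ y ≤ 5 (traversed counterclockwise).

Green's theorem converts the closed line integral into a double integral over the enclosed region D:

    ∮_C P dx + Q dy = ∬_D (∂Q/∂x - ∂P/∂y) dA.

Here P = 13y, Q = 13x^3 + 26x, so

    ∂Q/∂x = 39x^2 + 26,    ∂P/∂y = 13,
    ∂Q/∂x - ∂P/∂y = 39x^2 + 13.

D is the region 0 ≤ x ≤ 6, 0 ≤ y ≤ 5. Evaluating the double integral:

    ∬_D (39x^2 + 13) dA = ∫_0^{6} ∫_0^{5} (39x^2 + 13) dy dx.

Inner (y from 0 to 5): 195x^2 + 65.
Outer (x from 0 to 6): 14430.

Therefore ∮_C P dx + Q dy = 14430.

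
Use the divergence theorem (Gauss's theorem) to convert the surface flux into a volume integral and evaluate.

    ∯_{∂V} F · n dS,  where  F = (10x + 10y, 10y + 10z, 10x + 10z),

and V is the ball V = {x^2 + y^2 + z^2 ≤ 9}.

By the divergence theorem,

    ∯_{∂V} F · n dS = ∭_V (∇ · F) dV.

Compute the divergence:
    ∇ · F = ∂F_x/∂x + ∂F_y/∂y + ∂F_z/∂z = 10 + 10 + 10 = 30.

In spherical coordinates, x = ρ sin(φ) cos(θ), y = ρ sin(φ) sin(θ), z = ρ cos(φ), dV = ρ^2 sin(φ) dρ dφ dθ, with 0 ≤ ρ ≤ 3, 0 ≤ φ ≤ π, 0 ≤ θ ≤ 2π.

The integrand, after substitution and multiplying by the volume element, becomes (30) · ρ^2 sin(φ), so

    ∭_V (∇·F) dV = ∫_0^{2π} ∫_0^{π} ∫_0^{3} (30) · ρ^2 sin(φ) dρ dφ dθ.

Inner (ρ from 0 to 3): 270sin(φ).
Middle (φ from 0 to π): 540.
Outer (θ from 0 to 2π): 1080π.

Therefore ∯_{∂V} F · n dS = 1080π.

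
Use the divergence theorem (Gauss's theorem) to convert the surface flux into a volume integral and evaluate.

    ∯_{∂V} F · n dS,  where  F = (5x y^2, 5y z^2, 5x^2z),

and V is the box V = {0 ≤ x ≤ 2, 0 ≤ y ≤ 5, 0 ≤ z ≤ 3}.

By the divergence theorem,

    ∯_{∂V} F · n dS = ∭_V (∇ · F) dV.

Compute the divergence:
    ∇ · F = ∂F_x/∂x + ∂F_y/∂y + ∂F_z/∂z = 5y^2 + 5z^2 + 5x^2 = 5x^2 + 5y^2 + 5z^2.

V is a rectangular box, so dV = dx dy dz with 0 ≤ x ≤ 2, 0 ≤ y ≤ 5, 0 ≤ z ≤ 3.

Integrate (5x^2 + 5y^2 + 5z^2) over V as an iterated integral:

    ∭_V (∇·F) dV = ∫_0^{2} ∫_0^{5} ∫_0^{3} (5x^2 + 5y^2 + 5z^2) dz dy dx.

Inner (z from 0 to 3): 15x^2 + 15y^2 + 45.
Middle (y from 0 to 5): 75x^2 + 850.
Outer (x from 0 to 2): 1900.

Therefore ∯_{∂V} F · n dS = 1900.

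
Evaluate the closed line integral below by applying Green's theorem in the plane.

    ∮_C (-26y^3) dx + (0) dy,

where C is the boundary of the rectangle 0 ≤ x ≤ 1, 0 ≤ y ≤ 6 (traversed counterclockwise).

Green's theorem converts the closed line integral into a double integral over the enclosed region D:

    ∮_C P dx + Q dy = ∬_D (∂Q/∂x - ∂P/∂y) dA.

Here P = -26y^3, Q = 0, so

    ∂Q/∂x = 0,    ∂P/∂y = -78y^2,
    ∂Q/∂x - ∂P/∂y = 78y^2.

D is the region 0 ≤ x ≤ 1, 0 ≤ y ≤ 6. Evaluating the double integral:

    ∬_D (78y^2) dA = ∫_0^{1} ∫_0^{6} (78y^2) dy dx.

Inner (y from 0 to 6): 5616.
Outer (x from 0 to 1): 5616.

Therefore ∮_C P dx + Q dy = 5616.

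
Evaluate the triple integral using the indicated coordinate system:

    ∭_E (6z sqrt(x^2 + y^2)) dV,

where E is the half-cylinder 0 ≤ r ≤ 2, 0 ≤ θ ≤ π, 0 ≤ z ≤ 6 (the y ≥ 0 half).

In cylindrical coordinates, x = r cos(θ), y = r sin(θ), z = z, and dV = r dr dθ dz.

The integrand becomes 6r z, so

    ∭_E (6z sqrt(x^2 + y^2)) dV = ∫_{0}^{π} ∫_{0}^{2} ∫_{0}^{6} (6r z) · r dz dr dθ.

Inner (z): 108r^2.
Middle (r from 0 to 2): 288.
Outer (θ): 288π.

Therefore the triple integral equals 288π.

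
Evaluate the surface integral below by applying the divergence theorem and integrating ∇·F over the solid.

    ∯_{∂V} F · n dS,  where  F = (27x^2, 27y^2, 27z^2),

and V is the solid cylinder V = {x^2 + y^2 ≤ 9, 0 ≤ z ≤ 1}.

By the divergence theorem,

    ∯_{∂V} F · n dS = ∭_V (∇ · F) dV.

Compute the divergence:
    ∇ · F = ∂F_x/∂x + ∂F_y/∂y + ∂F_z/∂z = 54x + 54y + 54z.

In cylindrical coordinates, x = r cos(θ), y = r sin(θ), z = z, dV = r dr dθ dz, with 0 ≤ r ≤ 3, 0 ≤ θ ≤ 2π, 0 ≤ z ≤ 1.

The integrand, after substitution and multiplying by the volume element, becomes (54sqrt(2)r sin(θ + π/4) + 54z) · r, so

    ∭_V (∇·F) dV = ∫_0^{2π} ∫_0^{3} ∫_0^{1} (54sqrt(2)r sin(θ + π/4) + 54z) · r dz dr dθ.

Inner (z from 0 to 1): 27r (2sqrt(2)r sin(θ + π/4) + 1).
Middle (r from 0 to 3): 486sqrt(2)sin(θ + π/4) + 243/2.
Outer (θ from 0 to 2π): 243π.

Therefore ∯_{∂V} F · n dS = 243π.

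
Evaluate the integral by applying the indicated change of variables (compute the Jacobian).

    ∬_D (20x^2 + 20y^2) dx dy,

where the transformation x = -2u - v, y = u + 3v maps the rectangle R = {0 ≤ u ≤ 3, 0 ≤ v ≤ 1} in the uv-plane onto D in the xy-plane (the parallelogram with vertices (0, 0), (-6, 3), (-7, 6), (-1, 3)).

Compute the Jacobian determinant of (x, y) with respect to (u, v):

    ∂(x,y)/∂(u,v) = | -2  -1 | = (-2)(3) - (-1)(1) = -5.
                   | 1  3 |

Its absolute value is |J| = 5 (the area scaling factor).

Substituting x = -2u - v, y = u + 3v into the integrand,

    20x^2 + 20y^2 → 100u^2 + 200u v + 200v^2,

so the integral becomes

    ∬_R (100u^2 + 200u v + 200v^2) · |J| du dv = ∫_0^3 ∫_0^1 (500u^2 + 1000u v + 1000v^2) dv du.

Inner (v): 500u^2 + 500u + 1000/3.
Outer (u): 7750.

Therefore ∬_D (20x^2 + 20y^2) dx dy = 7750.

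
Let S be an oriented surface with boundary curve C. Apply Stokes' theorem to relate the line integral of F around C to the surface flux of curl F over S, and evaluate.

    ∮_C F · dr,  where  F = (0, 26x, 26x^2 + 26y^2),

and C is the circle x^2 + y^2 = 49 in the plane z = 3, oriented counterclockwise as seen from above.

Let S be the flat disk x^2 + y^2 ≤ 49 in the plane z = 3, with upward unit normal n̂ = ẑ. By Stokes' theorem,

    ∮_C F · dr = ∬_S (∇ × F) · n̂ dS = ∬_D (curl F)_z dA,

where D is the disk x^2 + y^2 ≤ 49.

Compute the curl of F = (0, 26x, 26x^2 + 26y^2):
    (∇ × F)_x = ∂F_z/∂y - ∂F_y/∂z = 52y,
    (∇ × F)_y = ∂F_x/∂z - ∂F_z/∂x = -52x,
    (∇ × F)_z = ∂F_y/∂x - ∂F_x/∂y = 26.

On z = 3, (curl F)_z = 26.

Convert to polar (x = r cos θ, y = r sin θ, dA = r dr dθ); the integrand becomes 26, so

    ∬_D (curl F)_z dA = ∫_0^{2π} ∫_0^{7} (26) · r dr dθ.

Inner (r from 0 to 7): 637.
Outer (θ from 0 to 2π): 1274π.

Therefore ∮_C F · dr = 1274π.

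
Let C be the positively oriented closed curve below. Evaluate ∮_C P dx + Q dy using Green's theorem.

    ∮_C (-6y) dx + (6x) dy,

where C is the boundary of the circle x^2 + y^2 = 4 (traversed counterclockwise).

Green's theorem converts the closed line integral into a double integral over the enclosed region D:

    ∮_C P dx + Q dy = ∬_D (∂Q/∂x - ∂P/∂y) dA.

Here P = -6y, Q = 6x, so

    ∂Q/∂x = 6,    ∂P/∂y = -6,
    ∂Q/∂x - ∂P/∂y = 12.

D is the region x^2 + y^2 ≤ 4. Evaluating the double integral:

In polar coordinates (x = r cos θ, y = r sin θ, dA = r dr dθ) the integrand becomes 12, so

    ∬_D (12) dA = ∫_0^{2π} ∫_0^{2} (12) · r dr dθ.

Inner (r from 0 to 2): 24.
Outer (θ from 0 to 2π): 48π.

Therefore ∮_C P dx + Q dy = 48π.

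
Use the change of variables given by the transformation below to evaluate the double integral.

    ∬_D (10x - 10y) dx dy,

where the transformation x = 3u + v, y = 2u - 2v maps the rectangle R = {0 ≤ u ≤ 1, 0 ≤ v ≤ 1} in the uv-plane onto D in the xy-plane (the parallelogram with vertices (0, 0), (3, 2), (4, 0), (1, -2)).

Compute the Jacobian determinant of (x, y) with respect to (u, v):

    ∂(x,y)/∂(u,v) = | 3  1 | = (3)(-2) - (1)(2) = -8.
                   | 2  -2 |

Its absolute value is |J| = 8 (the area scaling factor).

Substituting x = 3u + v, y = 2u - 2v into the integrand,

    10x - 10y → 10u + 30v,

so the integral becomes

    ∬_R (10u + 30v) · |J| du dv = ∫_0^1 ∫_0^1 (80u + 240v) dv du.

Inner (v): 80u + 120.
Outer (u): 160.

Therefore ∬_D (10x - 10y) dx dy = 160.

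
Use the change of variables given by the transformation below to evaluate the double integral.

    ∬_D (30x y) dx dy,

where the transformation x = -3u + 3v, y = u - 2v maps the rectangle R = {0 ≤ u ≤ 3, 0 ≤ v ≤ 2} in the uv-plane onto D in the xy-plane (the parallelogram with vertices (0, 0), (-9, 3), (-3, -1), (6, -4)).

Compute the Jacobian determinant of (x, y) with respect to (u, v):

    ∂(x,y)/∂(u,v) = | -3  3 | = (-3)(-2) - (3)(1) = 3.
                   | 1  -2 |

Its absolute value is |J| = 3 (the area scaling factor).

Substituting x = -3u + 3v, y = u - 2v into the integrand,

    30x y → -90u^2 + 270u v - 180v^2,

so the integral becomes

    ∬_R (-90u^2 + 270u v - 180v^2) · |J| du dv = ∫_0^3 ∫_0^2 (-270u^2 + 810u v - 540v^2) dv du.

Inner (v): -540u^2 + 1620u - 1440.
Outer (u): -1890.

Therefore ∬_D (30x y) dx dy = -1890.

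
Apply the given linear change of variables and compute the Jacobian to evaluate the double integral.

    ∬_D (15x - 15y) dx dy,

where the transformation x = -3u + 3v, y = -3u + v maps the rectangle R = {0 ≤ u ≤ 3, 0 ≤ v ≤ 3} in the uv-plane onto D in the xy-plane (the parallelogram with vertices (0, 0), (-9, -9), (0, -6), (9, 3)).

Compute the Jacobian determinant of (x, y) with respect to (u, v):

    ∂(x,y)/∂(u,v) = | -3  3 | = (-3)(1) - (3)(-3) = 6.
                   | -3  1 |

Its absolute value is |J| = 6 (the area scaling factor).

Substituting x = -3u + 3v, y = -3u + v into the integrand,

    15x - 15y → 30v,

so the integral becomes

    ∬_R (30v) · |J| du dv = ∫_0^3 ∫_0^3 (180v) dv du.

Inner (v): 810.
Outer (u): 2430.

Therefore ∬_D (15x - 15y) dx dy = 2430.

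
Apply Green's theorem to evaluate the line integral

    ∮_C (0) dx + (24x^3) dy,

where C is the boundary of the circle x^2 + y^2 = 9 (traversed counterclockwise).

Green's theorem converts the closed line integral into a double integral over the enclosed region D:

    ∮_C P dx + Q dy = ∬_D (∂Q/∂x - ∂P/∂y) dA.

Here P = 0, Q = 24x^3, so

    ∂Q/∂x = 72x^2,    ∂P/∂y = 0,
    ∂Q/∂x - ∂P/∂y = 72x^2.

D is the region x^2 + y^2 ≤ 9. Evaluating the double integral:

In polar coordinates (x = r cos θ, y = r sin θ, dA = r dr dθ) the integrand becomes 72r^2cos(θ)^2, so

    ∬_D (72x^2) dA = ∫_0^{2π} ∫_0^{3} (72r^2cos(θ)^2) · r dr dθ.

Inner (r from 0 to 3): 1458cos(θ)^2.
Outer (θ from 0 to 2π): 1458π.

Therefore ∮_C P dx + Q dy = 1458π.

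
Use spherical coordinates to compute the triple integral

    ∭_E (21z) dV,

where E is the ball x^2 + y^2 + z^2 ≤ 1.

In spherical coordinates, x = ρ sin(φ) cos(θ), y = ρ sin(φ) sin(θ), z = ρ cos(φ), and dV = ρ^2 sin(φ) dρ dφ dθ.

The integrand becomes 21ρ cos(φ), so

    ∭_E (21z) dV = ∫_{0}^{2π} ∫_{0}^{π} ∫_{0}^{1} (21ρ cos(φ)) · ρ^2 sin(φ) dρ dφ dθ.

Inner (ρ): 21sin(2φ)/8.
Middle (φ): 0.
Outer (θ): 0.

Therefore the triple integral equals 0.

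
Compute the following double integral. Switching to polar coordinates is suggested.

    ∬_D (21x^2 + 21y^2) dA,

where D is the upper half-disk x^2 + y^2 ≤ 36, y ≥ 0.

The region D is 0 ≤ r ≤ 6, 0 ≤ θ ≤ π in polar coordinates, where x = r cos(θ), y = r sin(θ), and dA = r dr dθ.

Under the substitution, the integrand becomes 21r^2, so

    ∬_D (21x^2 + 21y^2) dA = ∫_{0}^{π} ∫_{0}^{6} (21r^2) · r dr dθ.

Inner integral (in r): ∫_{0}^{6} (21r^2) · r dr = 6804.

Outer integral (in θ): ∫_{0}^{π} (6804) dθ = 6804π.

Therefore ∬_D (21x^2 + 21y^2) dA = 6804π.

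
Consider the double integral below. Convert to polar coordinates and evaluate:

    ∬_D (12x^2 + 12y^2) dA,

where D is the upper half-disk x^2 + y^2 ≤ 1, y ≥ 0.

The region D is 0 ≤ r ≤ 1, 0 ≤ θ ≤ π in polar coordinates, where x = r cos(θ), y = r sin(θ), and dA = r dr dθ.

Under the substitution, the integrand becomes 12r^2, so

    ∬_D (12x^2 + 12y^2) dA = ∫_{0}^{π} ∫_{0}^{1} (12r^2) · r dr dθ.

Inner integral (in r): ∫_{0}^{1} (12r^2) · r dr = 3.

Outer integral (in θ): ∫_{0}^{π} (3) dθ = 3π.

Therefore ∬_D (12x^2 + 12y^2) dA = 3π.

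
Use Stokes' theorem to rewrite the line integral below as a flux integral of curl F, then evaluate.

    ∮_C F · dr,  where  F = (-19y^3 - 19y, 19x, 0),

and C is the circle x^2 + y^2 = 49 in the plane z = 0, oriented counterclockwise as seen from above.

Let S be the flat disk x^2 + y^2 ≤ 49 in the plane z = 0, with upward unit normal n̂ = ẑ. By Stokes' theorem,

    ∮_C F · dr = ∬_S (∇ × F) · n̂ dS = ∬_D (curl F)_z dA,

where D is the disk x^2 + y^2 ≤ 49.

Compute the curl of F = (-19y^3 - 19y, 19x, 0):
    (∇ × F)_x = ∂F_z/∂y - ∂F_y/∂z = 0,
    (∇ × F)_y = ∂F_x/∂z - ∂F_z/∂x = 0,
    (∇ × F)_z = ∂F_y/∂x - ∂F_x/∂y = 57y^2 + 38.

On z = 0, (curl F)_z = 57y^2 + 38.

Convert to polar (x = r cos θ, y = r sin θ, dA = r dr dθ); the integrand becomes 57r^2sin(θ)^2 + 38, so

    ∬_D (curl F)_z dA = ∫_0^{2π} ∫_0^{7} (57r^2sin(θ)^2 + 38) · r dr dθ.

Inner (r from 0 to 7): 136857sin(θ)^2/4 + 931.
Outer (θ from 0 to 2π): 144305π/4.

Therefore ∮_C F · dr = 144305π/4.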